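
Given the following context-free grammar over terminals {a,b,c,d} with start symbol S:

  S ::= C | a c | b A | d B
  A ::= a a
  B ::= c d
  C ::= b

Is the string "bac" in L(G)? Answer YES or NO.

Convert to CNF:
  S -> T0 T1 | T2 B | T3 A | b
  A -> T0 T0
  B -> T1 T2
  C -> b
  T0 -> a
  T1 -> c
  T2 -> d
  T3 -> b

CYK table (by increasing span):
  [0..0]={C,S,T3}  "b"  orig:{C,S}
  [1..1]={T0}  "a"  orig:{}
  [2..2]={T1}  "c"  orig:{}
  [0..1]=∅  "ba"
  [1..2]={S}  "ac"
  [0..2]=∅  "bac"

S ∉ T[0,2] ⇒ NO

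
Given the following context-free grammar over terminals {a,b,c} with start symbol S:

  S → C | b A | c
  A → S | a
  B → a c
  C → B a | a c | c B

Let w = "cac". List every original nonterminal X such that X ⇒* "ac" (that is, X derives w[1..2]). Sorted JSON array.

Convert to CNF:
  S -> B T0 | T0 T1 | T1 B | T2 A | c
  A -> B T0 | T0 T1 | T1 B | T2 A | a | c
  B -> T0 T1
  C -> B T0 | T0 T1 | T1 B
  T0 -> a
  T1 -> c
  T2 -> b

CYK fill — only the sub-triangle for w[1..2]:
  cell(1,1) a: {A,T0}  orig:{A}
  cell(2,2) c: {A,S,T1}  orig:{A,S}
  cell(1,2) ac: {A,B,C,S}

Original NTs in T[1,2] deriving "ac": ["A", "B", "C", "S"]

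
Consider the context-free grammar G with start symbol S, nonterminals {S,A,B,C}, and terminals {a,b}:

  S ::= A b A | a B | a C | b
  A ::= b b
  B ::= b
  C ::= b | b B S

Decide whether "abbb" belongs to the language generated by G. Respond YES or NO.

Convert to CNF:
  S -> A X3 | T1 B | T1 C | b
  A -> T0 T0
  B -> b
  C -> T0 X2 | b
  T0 -> b
  T1 -> a
  X2 -> B S
  X3 -> T0 A

CYK fill:
  [0..0]={T1}  "a"  orig:{}
  [1..1]={B,C,S,T0}  "b"  orig:{B,C,S}
  [2..2]={B,C,S,T0}  "b"  orig:{B,C,S}
  [3..3]={B,C,S,T0}  "b"  orig:{B,C,S}
  [0..1]={S}  "ab"
  [1..2]={A,X2}  "bb"  orig:{A}
  [2..3]={A,X2}  "bb"  orig:{A}
  [0..2]=∅  "abb"
  [1..3]={C,X3}  "bbb"  orig:{C}
  [0..3]={S}  "abbb"

S ∈ T[0,3] ⇒ YES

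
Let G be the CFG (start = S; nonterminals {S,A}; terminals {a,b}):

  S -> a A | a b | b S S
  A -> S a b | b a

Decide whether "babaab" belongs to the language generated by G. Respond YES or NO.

CNF form of G:
  S -> T0 A | T0 T1 | T1 X3
  A -> S X2 | T1 T0
  T0 -> a
  T1 -> b
  X2 -> T0 T1
  X3 -> S S

CYK table (by increasing span):
  cell(0,0) b: {T1}  orig:{}
  cell(1,1) a: {T0}  orig:{}
  cell(2,2) b: {T1}  orig:{}
  cell(3,3) a: {T0}  orig:{}
  cell(4,4) a: {T0}  orig:{}
  cell(5,5) b: {T1}  orig:{}
  cell(0,1) ba: {A}
  cell(1,2) ab: {S,X2}  orig:{S}
  cell(2,3) ba: {A}
  cell(3,4) aa: ∅
  cell(4,5) ab: {S,X2}  orig:{S}
  cell(0,2) bab: ∅
  cell(1,3) aba: {S}
  cell(2,4) baa: ∅
  cell(3,5) aab: ∅
  cell(0,3) baba: ∅
  cell(1,4) abaa: ∅
  cell(2,5) baab: ∅
  cell(0,4) babaa: ∅
  cell(1,5) abaab: {A,X3}  orig:{A}
  cell(0,5) babaab: {S}

S ∈ T[0,5] ⇒ YES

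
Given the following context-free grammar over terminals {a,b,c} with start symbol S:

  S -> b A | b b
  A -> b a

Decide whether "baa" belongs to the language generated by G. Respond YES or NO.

CNF form of G:
  S -> T0 A | T0 T0
  A -> T0 T1
  T0 -> b
  T1 -> a

CYK table (by increasing span):
  cell(0,0) b: {T0}  orig:{}
  cell(1,1) a: {T1}  orig:{}
  cell(2,2) a: {T1}  orig:{}
  cell(0,1) ba: {A}
  cell(1,2) aa: ∅
  cell(0,2) baa: ∅

S ∉ T[0,2] ⇒ NO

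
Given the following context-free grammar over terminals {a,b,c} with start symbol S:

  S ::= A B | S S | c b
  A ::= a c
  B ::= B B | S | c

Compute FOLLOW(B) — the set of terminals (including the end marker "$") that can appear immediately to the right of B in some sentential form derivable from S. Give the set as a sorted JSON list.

Compute FIRST by fixpoint:
[1]
  A via A→a c: +{a}
  B via B→c: +{c}
  S via S→A B: +{a}
  S via S→c b: +{c}
  FIRST(S)={a,c}  FIRST(A)={a}  FIRST(B)={c}
[2]
  B via B→S: +{a}
  FIRST(S)={a,c}  FIRST(A)={a}  FIRST(B)={a,c}
[3] done
  FIRST(S)={a,c}  FIRST(A)={a}  FIRST(B)={a,c}

FOLLOW iteration:
initialize: $ ∈ FOLLOW(S)
iter 1:
  B→B B: FOLLOW(B) ⊇ FIRST(B) = {a,c}; new: +{a,c}
  B→S: FOLLOW(S) ⊇ FOLLOW(B) ⊇ {a,c}; new: +{a,c}
  S→A B: FOLLOW(A) ⊇ FIRST(B) = {a,c}; new: +{a,c}
  S→A B: FOLLOW(B) ⊇ FOLLOW(S) ⊇ {$,a,c}; new: +{$}
  FOLLOW(S)={$,a,c}  FOLLOW(A)={a,c}  FOLLOW(B)={$,a,c}
iter 2: (stable)
  FOLLOW(S)={$,a,c}  FOLLOW(A)={a,c}  FOLLOW(B)={$,a,c}

FOLLOW(B) = ["$", "a", "c"]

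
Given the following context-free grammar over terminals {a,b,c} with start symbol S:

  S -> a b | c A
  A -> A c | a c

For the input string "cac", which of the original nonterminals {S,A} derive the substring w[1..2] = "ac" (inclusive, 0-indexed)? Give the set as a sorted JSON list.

CNF form of G:
  S -> T0 A | T1 T2
  A -> A T0 | T1 T0
  T0 -> c
  T1 -> a
  T2 -> b

CYK fill, restricted to cells inside w[1..2]:
  cell(1,1) a: {T1}  orig:{}
  cell(2,2) c: {T0}  orig:{}
  cell(1,2) ac: {A}

Original NTs in T[1,2] deriving "ac": ["A"]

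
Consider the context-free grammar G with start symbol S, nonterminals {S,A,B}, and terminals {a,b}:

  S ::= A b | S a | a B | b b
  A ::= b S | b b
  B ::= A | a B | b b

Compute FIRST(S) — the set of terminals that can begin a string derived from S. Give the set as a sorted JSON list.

FIRST sets, iterate to fixpoint:
round 1:
  A via A→b S: +{b}
  B via B→A: +{b}
  B via B→a B: +{a}
  S via S→A b: +{b}
  S via S→a B: +{a}
  S: {a,b}  A: {b}  B: {a,b}
round 2: — fixpoint
  S: {a,b}  A: {b}  B: {a,b}

FIRST(S) = ["a", "b"]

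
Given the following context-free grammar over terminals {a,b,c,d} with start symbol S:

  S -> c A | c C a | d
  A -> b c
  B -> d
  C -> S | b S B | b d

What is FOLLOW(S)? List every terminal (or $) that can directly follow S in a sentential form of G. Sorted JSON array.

FIRST iteration:
iter 1:
  A via A→b c: +{b}
  B via B→d: +{d}
  C via C→b S B: +{b}
  S via S→c A: +{c}
  S via S→d: +{d}
  FIRST[S]={c,d}  FIRST[A]={b}  FIRST[B]={d}  FIRST[C]={b}
iter 2:
  C via C→S: +{c,d}
  FIRST[S]={c,d}  FIRST[A]={b}  FIRST[B]={d}  FIRST[C]={b,c,d}
iter 3: done
  FIRST[S]={c,d}  FIRST[A]={b}  FIRST[B]={d}  FIRST[C]={b,c,d}

Compute FOLLOW by fixpoint:
initialize: $ ∈ FOLLOW(S)
[1]
  C→b S B: FOLLOW(S) ⊇ FIRST(B) = {d}; new: +{d}
  S→c A: FOLLOW(A) ⊇ FOLLOW(S) ⊇ {$,d}; new: +{$,d}
  S→c C a: FOLLOW(C) ⊇ FIRST(a) = {a}; new: +{a}
  S: {$,d}  A: {$,d}  B: {}  C: {a}
[2]
  C→S: FOLLOW(S) ⊇ FOLLOW(C) ⊇ {a}; new: +{a}
  C→b S B: FOLLOW(B) ⊇ FOLLOW(C) ⊇ {a}; new: +{a}
  S→c A: FOLLOW(A) ⊇ FOLLOW(S) ⊇ {$,a,d}; new: +{a}
  S: {$,a,d}  A: {$,a,d}  B: {a}  C: {a}
[3] (stable)
  S: {$,a,d}  A: {$,a,d}  B: {a}  C: {a}

FOLLOW(S) = ["$", "a", "d"]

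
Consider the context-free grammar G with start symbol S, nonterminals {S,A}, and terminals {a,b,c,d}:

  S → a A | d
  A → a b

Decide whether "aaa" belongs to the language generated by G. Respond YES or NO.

Convert to CNF:
  S -> T0 A | d
  A -> T0 T1
  T0 -> a
  T1 -> b

CYK table (by increasing span):
  cell(0,0) a: {T0}  orig:{}
  cell(1,1) a: {T0}  orig:{}
  cell(2,2) a: {T0}  orig:{}
  cell(0,1) aa: ∅
  cell(1,2) aa: ∅
  cell(0,2) aaa: ∅

S ∉ T[0,2] ⇒ NO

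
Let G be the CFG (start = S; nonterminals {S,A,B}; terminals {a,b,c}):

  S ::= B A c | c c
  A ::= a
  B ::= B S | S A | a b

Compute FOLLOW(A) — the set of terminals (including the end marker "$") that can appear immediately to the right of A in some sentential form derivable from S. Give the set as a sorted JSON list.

FIRST iteration:
[1]
  A via A→a: +{a}
  B via B→a b: +{a}
  S via S→B A c: +{a}
  S via S→c c: +{c}
  FIRST[S]={a,c}  FIRST[A]={a}  FIRST[B]={a}
[2]
  B via B→S A: +{c}
  FIRST[S]={a,c}  FIRST[A]={a}  FIRST[B]={a,c}
[3] (no change)
  FIRST[S]={a,c}  FIRST[A]={a}  FIRST[B]={a,c}

FOLLOW iteration:
FOLLOW(S) := {$}
pass 1:
  B→B S: FOLLOW(B) ⊇ FIRST(S) = {a,c}; new: +{a,c}
  B→B S: FOLLOW(S) ⊇ FOLLOW(B) ⊇ {a,c}; new: +{a,c}
  B→S A: FOLLOW(A) ⊇ FOLLOW(B) ⊇ {a,c}; new: +{a,c}
  FOLLOW[S]={$,a,c}  FOLLOW[A]={a,c}  FOLLOW[B]={a,c}
pass 2: (stable)
  FOLLOW[S]={$,a,c}  FOLLOW[A]={a,c}  FOLLOW[B]={a,c}

FOLLOW(A) = ["a", "c"]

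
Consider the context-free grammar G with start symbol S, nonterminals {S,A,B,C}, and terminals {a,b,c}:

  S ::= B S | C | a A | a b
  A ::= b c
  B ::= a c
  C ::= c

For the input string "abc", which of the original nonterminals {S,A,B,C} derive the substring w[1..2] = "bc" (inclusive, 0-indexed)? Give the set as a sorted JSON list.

Convert to CNF:
  S -> B S | T2 A | T2 T0 | c
  A -> T0 T1
  B -> T2 T1
  C -> c
  T0 -> b
  T1 -> c
  T2 -> a

CYK fill — only the sub-triangle for w[1..2]:
  T[1,1] 'b' = {T0}  orig:{}
  T[2,2] 'c' = {C,S,T1}  orig:{C,S}
  T[1,2] 'bc' = {A}

Original NTs in T[1,2] deriving "bc": ["A"]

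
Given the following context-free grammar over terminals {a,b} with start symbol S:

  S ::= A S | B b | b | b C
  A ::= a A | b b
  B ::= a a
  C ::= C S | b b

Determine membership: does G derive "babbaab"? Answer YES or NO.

Convert to CNF:
  S -> A S | B T1 | T1 C | b
  A -> T0 A | T1 T1
  B -> T0 T0
  C -> C S | T1 T1
  T0 -> a
  T1 -> b

Fill CYK table bottom-up:
  [0..0]={S,T1}  "b"  orig:{S}
  [1..1]={T0}  "a"  orig:{}
  [2..2]={S,T1}  "b"  orig:{S}
  [3..3]={S,T1}  "b"  orig:{S}
  [4..4]={T0}  "a"  orig:{}
  [5..5]={T0}  "a"  orig:{}
  [6..6]={S,T1}  "b"  orig:{S}
  [0..1]=∅  "ba"
  [1..2]=∅  "ab"
  [2..3]={A,C}  "bb"
  [3..4]=∅  "ba"
  [4..5]={B}  "aa"
  [5..6]=∅  "ab"
  [0..2]=∅  "bab"
  [1..3]={A}  "abb"
  [2..4]=∅  "bba"
  [3..5]=∅  "baa"
  [4..6]={S}  "aab"
  [0..3]=∅  "babb"
  [1..4]=∅  "abba"
  [2..5]=∅  "bbaa"
  [3..6]=∅  "baab"
  [0..4]=∅  "babba"
  [1..5]=∅  "abbaa"
  [2..6]={C,S}  "bbaab"
  [0..5]=∅  "babbaa"
  [1..6]={S}  "abbaab"
  [0..6]=∅  "babbaab"

S ∉ T[0,6] ⇒ NO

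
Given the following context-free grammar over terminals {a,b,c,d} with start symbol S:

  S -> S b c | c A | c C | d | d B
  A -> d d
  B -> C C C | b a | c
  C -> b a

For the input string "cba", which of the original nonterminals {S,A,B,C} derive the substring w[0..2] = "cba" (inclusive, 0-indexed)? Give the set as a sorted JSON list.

Convert to CNF:
  S -> S X5 | T0 B | T3 A | T3 C | d
  A -> T0 T0
  B -> C X4 | T1 T2 | c
  C -> T1 T2
  T0 -> d
  T1 -> b
  T2 -> a
  T3 -> c
  X4 -> C C
  X5 -> T1 T3

CYK table (by increasing span), restricted to cells inside w[0..2]:
  [0..0]={B,T3}  "c"  orig:{B}
  [1..1]={T1}  "b"  orig:{}
  [2..2]={T2}  "a"  orig:{}
  [0..1]=∅  "cb"
  [1..2]={B,C}  "ba"
  [0..2]={S}  "cba"

Original NTs in T[0,2] deriving "cba": ["S"]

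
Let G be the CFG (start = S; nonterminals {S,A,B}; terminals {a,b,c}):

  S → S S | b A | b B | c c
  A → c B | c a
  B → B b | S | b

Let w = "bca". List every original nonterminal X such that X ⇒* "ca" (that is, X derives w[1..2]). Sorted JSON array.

CNF form of G:
  S -> S S | T0 T0 | T2 A | T2 B
  A -> T0 B | T0 T1
  B -> B T2 | S S | T0 T0 | T2 A | T2 B | b
  T0 -> c
  T1 -> a
  T2 -> b

Fill CYK table bottom-up — only the sub-triangle for w[1..2]:
  T[1,1] 'c' = {T0}  orig:{}
  T[2,2] 'a' = {T1}  orig:{}
  T[1,2] 'ca' = {A}

Original NTs in T[1,2] deriving "ca": ["A"]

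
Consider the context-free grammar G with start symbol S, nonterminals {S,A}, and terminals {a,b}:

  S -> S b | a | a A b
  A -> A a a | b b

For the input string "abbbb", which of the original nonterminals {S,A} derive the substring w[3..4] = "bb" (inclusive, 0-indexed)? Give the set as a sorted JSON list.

CNF form of G:
  S -> S T1 | T0 X3 | a
  A -> A X2 | T1 T1
  T0 -> a
  T1 -> b
  X2 -> T0 T0
  X3 -> A T1

CYK fill, restricted to cells inside w[3..4]:
  [3..3]={T1}  "b"  orig:{}
  [4..4]={T1}  "b"  orig:{}
  [3..4]={A}  "bb"

Original NTs in T[3,4] deriving "bb": ["A"]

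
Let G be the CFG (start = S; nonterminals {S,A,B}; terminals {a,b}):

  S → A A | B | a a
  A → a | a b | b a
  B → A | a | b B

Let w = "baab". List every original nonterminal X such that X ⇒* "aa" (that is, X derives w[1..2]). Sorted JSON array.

Convert to CNF:
  S -> A A | T0 T0 | T0 T1 | T1 B | T1 T0 | a
  A -> T0 T1 | T1 T0 | a
  B -> T0 T1 | T1 B | T1 T0 | a
  T0 -> a
  T1 -> b

CYK table (by increasing span), restricted to cells inside w[1..2]:
  T[1,1] 'a' = {A,B,S,T0}  orig:{A,B,S}
  T[2,2] 'a' = {A,B,S,T0}  orig:{A,B,S}
  T[1,2] 'aa' = {S}

Original NTs in T[1,2] deriving "aa": ["S"]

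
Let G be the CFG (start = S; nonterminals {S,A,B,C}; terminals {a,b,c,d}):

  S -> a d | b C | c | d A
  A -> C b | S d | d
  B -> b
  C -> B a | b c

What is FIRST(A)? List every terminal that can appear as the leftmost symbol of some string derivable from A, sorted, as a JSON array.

Compute FIRST by fixpoint:
round 1:
  A via A→d: +{d}
  B via B→b: +{b}
  C via C→B a: +{b}
  S via S→a d: +{a}
  S via S→b C: +{b}
  S via S→c: +{c}
  S via S→d A: +{d}
  FIRST[S]={a,b,c,d}  FIRST[A]={d}  FIRST[B]={b}  FIRST[C]={b}
round 2:
  A via A→C b: +{b}
  A via A→S d: +{a,c}
  FIRST[S]={a,b,c,d}  FIRST[A]={a,b,c,d}  FIRST[B]={b}  FIRST[C]={b}
round 3: (stable)
  FIRST[S]={a,b,c,d}  FIRST[A]={a,b,c,d}  FIRST[B]={b}  FIRST[C]={b}

FIRST(A) = ["a", "b", "c", "d"]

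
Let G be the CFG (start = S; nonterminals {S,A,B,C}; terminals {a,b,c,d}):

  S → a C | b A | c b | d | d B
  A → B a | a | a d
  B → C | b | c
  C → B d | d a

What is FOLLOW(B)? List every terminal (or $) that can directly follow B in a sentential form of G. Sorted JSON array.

Compute FIRST by fixpoint:
pass 1:
  A via A→a: +{a}
  B via B→b: +{b}
  B via B→c: +{c}
  C via C→B d: +{b,c}
  C via C→d a: +{d}
  S via S→a C: +{a}
  S via S→b A: +{b}
  S via S→c b: +{c}
  S via S→d: +{d}
  FIRST[S]={a,b,c,d}  FIRST[A]={a}  FIRST[B]={b,c}  FIRST[C]={b,c,d}
pass 2:
  A via A→B a: +{b,c}
  B via B→C: +{d}
  FIRST[S]={a,b,c,d}  FIRST[A]={a,b,c}  FIRST[B]={b,c,d}  FIRST[C]={b,c,d}
pass 3:
  A via A→B a: +{d}
  FIRST[S]={a,b,c,d}  FIRST[A]={a,b,c,d}  FIRST[B]={b,c,d}  FIRST[C]={b,c,d}
pass 4: done
  FIRST[S]={a,b,c,d}  FIRST[A]={a,b,c,d}  FIRST[B]={b,c,d}  FIRST[C]={b,c,d}

Compute FOLLOW by fixpoint:
seed FOLLOW(S) with $
iter 1:
  A→B a: FOLLOW(B) ⊇ FIRST(a) = {a}; new: +{a}
  B→C: FOLLOW(C) ⊇ FOLLOW(B) ⊇ {a}; new: +{a}
  C→B d: FOLLOW(B) ⊇ FIRST(d) = {d}; new: +{d}
  S→a C: FOLLOW(C) ⊇ FOLLOW(S) ⊇ {$}; new: +{$}
  S→b A: FOLLOW(A) ⊇ FOLLOW(S) ⊇ {$}; new: +{$}
  S→d B: FOLLOW(B) ⊇ FOLLOW(S) ⊇ {$}; new: +{$}
  S: {$}  A: {$}  B: {$,a,d}  C: {$,a}
iter 2:
  B→C: FOLLOW(C) ⊇ FOLLOW(B) ⊇ {$,a,d}; new: +{d}
  S: {$}  A: {$}  B: {$,a,d}  C: {$,a,d}
iter 3: done
  S: {$}  A: {$}  B: {$,a,d}  C: {$,a,d}

FOLLOW(B) = ["$", "a", "d"]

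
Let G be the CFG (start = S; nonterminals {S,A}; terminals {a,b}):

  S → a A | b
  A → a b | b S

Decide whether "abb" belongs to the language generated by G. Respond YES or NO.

CNF form of G:
  S -> T0 A | b
  A -> T0 T1 | T1 S
  T0 -> a
  T1 -> b

CYK table (by increasing span):
  [0..0]={T0}  "a"  orig:{}
  [1..1]={S,T1}  "b"  orig:{S}
  [2..2]={S,T1}  "b"  orig:{S}
  [0..1]={A}  "ab"
  [1..2]={A}  "bb"
  [0..2]={S}  "abb"

S ∈ T[0,2] ⇒ YES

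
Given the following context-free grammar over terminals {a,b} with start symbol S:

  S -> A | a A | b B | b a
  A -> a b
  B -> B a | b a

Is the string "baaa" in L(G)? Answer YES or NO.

CNF form of G:
  S -> T0 A | T0 T1 | T1 B | T1 T0
  A -> T0 T1
  B -> B T0 | T1 T0
  T0 -> a
  T1 -> b

CYK table (by increasing span):
  cell(0,0) b: {T1}  orig:{}
  cell(1,1) a: {T0}  orig:{}
  cell(2,2) a: {T0}  orig:{}
  cell(3,3) a: {T0}  orig:{}
  cell(0,1) ba: {B,S}
  cell(1,2) aa: ∅
  cell(2,3) aa: ∅
  cell(0,2) baa: {B}
  cell(1,3) aaa: ∅
  cell(0,3) baaa: {B}

S ∉ T[0,3] ⇒ NO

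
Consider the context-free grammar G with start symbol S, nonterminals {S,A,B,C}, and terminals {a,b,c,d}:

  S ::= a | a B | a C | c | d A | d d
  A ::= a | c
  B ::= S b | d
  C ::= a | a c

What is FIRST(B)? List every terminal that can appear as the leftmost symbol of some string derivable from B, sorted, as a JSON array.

FIRST iteration:
iter 1:
  A via A→a: +{a}
  A via A→c: +{c}
  B via B→d: +{d}
  C via C→a: +{a}
  S via S→a: +{a}
  S via S→c: +{c}
  S via S→d A: +{d}
  FIRST(S)={a,c,d}  FIRST(A)={a,c}  FIRST(B)={d}  FIRST(C)={a}
iter 2:
  B via B→S b: +{a,c}
  FIRST(S)={a,c,d}  FIRST(A)={a,c}  FIRST(B)={a,c,d}  FIRST(C)={a}
iter 3: — fixpoint
  FIRST(S)={a,c,d}  FIRST(A)={a,c}  FIRST(B)={a,c,d}  FIRST(C)={a}

FIRST(B) = ["a", "c", "d"]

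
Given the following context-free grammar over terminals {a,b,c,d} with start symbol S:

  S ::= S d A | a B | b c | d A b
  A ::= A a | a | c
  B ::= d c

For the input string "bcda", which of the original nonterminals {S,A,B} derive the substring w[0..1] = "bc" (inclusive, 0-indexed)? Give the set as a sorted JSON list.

CNF form of G:
  S -> S X4 | T0 B | T1 X5 | T3 T2
  A -> A T0 | a | c
  B -> T1 T2
  T0 -> a
  T1 -> d
  T2 -> c
  T3 -> b
  X4 -> T1 A
  X5 -> A T3

CYK fill — only the sub-triangle for w[0..1]:
  T[0,0] 'b' = {T3}  orig:{}
  T[1,1] 'c' = {A,T2}  orig:{A}
  T[0,1] 'bc' = {S}

Original NTs in T[0,1] deriving "bc": ["S"]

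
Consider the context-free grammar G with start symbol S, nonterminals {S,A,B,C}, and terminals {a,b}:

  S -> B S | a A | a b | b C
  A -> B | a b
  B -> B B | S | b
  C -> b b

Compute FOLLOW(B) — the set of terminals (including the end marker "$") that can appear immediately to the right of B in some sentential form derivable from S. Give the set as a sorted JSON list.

FIRST iteration:
round 1:
  A via A→a b: +{a}
  B via B→b: +{b}
  C via C→b b: +{b}
  S via S→B S: +{b}
  S via S→a A: +{a}
  FIRST[S]={a,b}  FIRST[A]={a}  FIRST[B]={b}  FIRST[C]={b}
round 2:
  A via A→B: +{b}
  B via B→S: +{a}
  FIRST[S]={a,b}  FIRST[A]={a,b}  FIRST[B]={a,b}  FIRST[C]={b}
round 3: done
  FIRST[S]={a,b}  FIRST[A]={a,b}  FIRST[B]={a,b}  FIRST[C]={b}

FOLLOW iteration:
seed FOLLOW(S) with $
pass 1:
  B→B B: FOLLOW(B) ⊇ FIRST(B) = {a,b}; new: +{a,b}
  B→S: FOLLOW(S) ⊇ FOLLOW(B) ⊇ {a,b}; new: +{a,b}
  S→a A: FOLLOW(A) ⊇ FOLLOW(S) ⊇ {$,a,b}; new: +{$,a,b}
  S→b C: FOLLOW(C) ⊇ FOLLOW(S) ⊇ {$,a,b}; new: +{$,a,b}
  FOLLOW[S]={$,a,b}  FOLLOW[A]={$,a,b}  FOLLOW[B]={a,b}  FOLLOW[C]={$,a,b}
pass 2:
  A→B: FOLLOW(B) ⊇ FOLLOW(A) ⊇ {$,a,b}; new: +{$}
  FOLLOW[S]={$,a,b}  FOLLOW[A]={$,a,b}  FOLLOW[B]={$,a,b}  FOLLOW[C]={$,a,b}
pass 3: — fixpoint
  FOLLOW[S]={$,a,b}  FOLLOW[A]={$,a,b}  FOLLOW[B]={$,a,b}  FOLLOW[C]={$,a,b}

FOLLOW(B) = ["$", "a", "b"]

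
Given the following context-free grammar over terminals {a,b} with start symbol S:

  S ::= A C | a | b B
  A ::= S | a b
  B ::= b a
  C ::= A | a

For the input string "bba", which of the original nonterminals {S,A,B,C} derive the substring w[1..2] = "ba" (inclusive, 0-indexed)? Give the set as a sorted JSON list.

CNF form of G:
  S -> A C | T1 B | a
  A -> A C | T0 T1 | T1 B | a
  B -> T1 T0
  C -> A C | T0 T1 | T1 B | a
  T0 -> a
  T1 -> b

Fill CYK table bottom-up, restricted to cells inside w[1..2]:
  cell(1,1) b: {T1}  orig:{}
  cell(2,2) a: {A,C,S,T0}  orig:{A,C,S}
  cell(1,2) ba: {B}

Original NTs in T[1,2] deriving "ba": ["B"]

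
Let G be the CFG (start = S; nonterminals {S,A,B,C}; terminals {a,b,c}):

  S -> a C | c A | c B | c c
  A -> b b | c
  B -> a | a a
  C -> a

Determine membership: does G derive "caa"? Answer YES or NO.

Convert to CNF:
  S -> T1 C | T2 A | T2 B | T2 T2
  A -> T0 T0 | c
  B -> T1 T1 | a
  C -> a
  T0 -> b
  T1 -> a
  T2 -> c

CYK fill:
  [0..0]={A,T2}  "c"  orig:{A}
  [1..1]={B,C,T1}  "a"  orig:{B,C}
  [2..2]={B,C,T1}  "a"  orig:{B,C}
  [0..1]={S}  "ca"
  [1..2]={B,S}  "aa"
  [0..2]={S}  "caa"

S ∈ T[0,2] ⇒ YES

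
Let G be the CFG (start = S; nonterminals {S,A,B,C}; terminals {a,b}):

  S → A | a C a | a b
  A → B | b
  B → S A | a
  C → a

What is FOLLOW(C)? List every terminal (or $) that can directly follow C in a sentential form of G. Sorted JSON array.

FIRST iteration:
round 1:
  A via A→b: +{b}
  B via B→a: +{a}
  C via C→a: +{a}
  S via S→A: +{b}
  S via S→a C a: +{a}
  FIRST(S)={a,b}  FIRST(A)={b}  FIRST(B)={a}  FIRST(C)={a}
round 2:
  A via A→B: +{a}
  B via B→S A: +{b}
  FIRST(S)={a,b}  FIRST(A)={a,b}  FIRST(B)={a,b}  FIRST(C)={a}
round 3: — fixpoint
  FIRST(S)={a,b}  FIRST(A)={a,b}  FIRST(B)={a,b}  FIRST(C)={a}

Compute FOLLOW by fixpoint:
FOLLOW(S) := {$}
pass 1:
  B→S A: FOLLOW(S) ⊇ FIRST(A) = {a,b}; new: +{a,b}
  S→A: FOLLOW(A) ⊇ FOLLOW(S) ⊇ {$,a,b}; new: +{$,a,b}
  S→a C a: FOLLOW(C) ⊇ FIRST(a) = {a}; new: +{a}
  FOLLOW[S]={$,a,b}  FOLLOW[A]={$,a,b}  FOLLOW[B]={}  FOLLOW[C]={a}
pass 2:
  A→B: FOLLOW(B) ⊇ FOLLOW(A) ⊇ {$,a,b}; new: +{$,a,b}
  FOLLOW[S]={$,a,b}  FOLLOW[A]={$,a,b}  FOLLOW[B]={$,a,b}  FOLLOW[C]={a}
pass 3: done
  FOLLOW[S]={$,a,b}  FOLLOW[A]={$,a,b}  FOLLOW[B]={$,a,b}  FOLLOW[C]={a}

FOLLOW(C) = ["a"]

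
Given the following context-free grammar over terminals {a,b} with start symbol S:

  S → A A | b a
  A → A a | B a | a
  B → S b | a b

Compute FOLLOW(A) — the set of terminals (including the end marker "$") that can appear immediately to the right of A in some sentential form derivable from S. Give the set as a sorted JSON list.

FIRST iteration:
pass 1:
  A via A→a: +{a}
  B via B→a b: +{a}
  S via S→A A: +{a}
  S via S→b a: +{b}
  S: {a,b}  A: {a}  B: {a}
pass 2:
  B via B→S b: +{b}
  S: {a,b}  A: {a}  B: {a,b}
pass 3:
  A via A→B a: +{b}
  S: {a,b}  A: {a,b}  B: {a,b}
pass 4: done
  S: {a,b}  A: {a,b}  B: {a,b}

FOLLOW iteration:
FOLLOW(S) := {$}
iter 1:
  A→A a: FOLLOW(A) ⊇ FIRST(a) = {a}; new: +{a}
  A→B a: FOLLOW(B) ⊇ FIRST(a) = {a}; new: +{a}
  B→S b: FOLLOW(S) ⊇ FIRST(b) = {b}; new: +{b}
  S→A A: FOLLOW(A) ⊇ FIRST(A) = {a,b}; new: +{b}
  S→A A: FOLLOW(A) ⊇ FOLLOW(S) ⊇ {$,b}; new: +{$}
  FOLLOW(S)={$,b}  FOLLOW(A)={$,a,b}  FOLLOW(B)={a}
iter 2: (stable)
  FOLLOW(S)={$,b}  FOLLOW(A)={$,a,b}  FOLLOW(B)={a}

FOLLOW(A) = ["$", "a", "b"]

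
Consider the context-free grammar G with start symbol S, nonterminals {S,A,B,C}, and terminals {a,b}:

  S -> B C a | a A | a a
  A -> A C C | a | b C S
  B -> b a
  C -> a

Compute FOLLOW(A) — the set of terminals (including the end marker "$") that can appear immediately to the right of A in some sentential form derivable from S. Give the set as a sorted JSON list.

FIRST sets, iterate to fixpoint:
[1]
  A via A→a: +{a}
  A via A→b C S: +{b}
  B via B→b a: +{b}
  C via C→a: +{a}
  S via S→B C a: +{b}
  S via S→a A: +{a}
  FIRST[S]={a,b}  FIRST[A]={a,b}  FIRST[B]={b}  FIRST[C]={a}
[2] — fixpoint
  FIRST[S]={a,b}  FIRST[A]={a,b}  FIRST[B]={b}  FIRST[C]={a}

Compute FOLLOW by fixpoint:
seed FOLLOW(S) with $
[1]
  A→A C C: FOLLOW(A) ⊇ FIRST(C) = {a}; new: +{a}
  A→A C C: FOLLOW(C) ⊇ FIRST(C) = {a}; new: +{a}
  A→b C S: FOLLOW(C) ⊇ FIRST(S) = {a,b}; new: +{b}
  A→b C S: FOLLOW(S) ⊇ FOLLOW(A) ⊇ {a}; new: +{a}
  S→B C a: FOLLOW(B) ⊇ FIRST(C) = {a}; new: +{a}
  S→a A: FOLLOW(A) ⊇ FOLLOW(S) ⊇ {$,a}; new: +{$}
  FOLLOW[S]={$,a}  FOLLOW[A]={$,a}  FOLLOW[B]={a}  FOLLOW[C]={a,b}
[2]
  A→A C C: FOLLOW(C) ⊇ FOLLOW(A) ⊇ {$,a}; new: +{$}
  FOLLOW[S]={$,a}  FOLLOW[A]={$,a}  FOLLOW[B]={a}  FOLLOW[C]={$,a,b}
[3] done
  FOLLOW[S]={$,a}  FOLLOW[A]={$,a}  FOLLOW[B]={a}  FOLLOW[C]={$,a,b}

FOLLOW(A) = ["$", "a"]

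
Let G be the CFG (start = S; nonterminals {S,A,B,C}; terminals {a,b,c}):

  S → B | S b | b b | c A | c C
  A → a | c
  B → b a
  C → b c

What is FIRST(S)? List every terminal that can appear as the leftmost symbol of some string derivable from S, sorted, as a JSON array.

FIRST sets, iterate to fixpoint:
[1]
  A via A→a: +{a}
  A via A→c: +{c}
  B via B→b a: +{b}
  C via C→b c: +{b}
  S via S→B: +{b}
  S via S→c A: +{c}
  FIRST[S]={b,c}  FIRST[A]={a,c}  FIRST[B]={b}  FIRST[C]={b}
[2] (stable)
  FIRST[S]={b,c}  FIRST[A]={a,c}  FIRST[B]={b}  FIRST[C]={b}

FIRST(S) = ["b", "c"]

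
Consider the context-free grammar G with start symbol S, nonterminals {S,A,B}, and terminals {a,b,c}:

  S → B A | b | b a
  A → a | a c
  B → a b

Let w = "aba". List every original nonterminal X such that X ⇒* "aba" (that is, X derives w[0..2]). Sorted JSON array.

CNF form of G:
  S -> B A | T2 T0 | b
  A -> T0 T1 | a
  B -> T0 T2
  T0 -> a
  T1 -> c
  T2 -> b

CYK fill — only the sub-triangle for w[0..2]:
  T[0,0] 'a' = {A,T0}  orig:{A}
  T[1,1] 'b' = {S,T2}  orig:{S}
  T[2,2] 'a' = {A,T0}  orig:{A}
  T[0,1] 'ab' = {B}
  T[1,2] 'ba' = {S}
  T[0,2] 'aba' = {S}

Original NTs in T[0,2] deriving "aba": ["S"]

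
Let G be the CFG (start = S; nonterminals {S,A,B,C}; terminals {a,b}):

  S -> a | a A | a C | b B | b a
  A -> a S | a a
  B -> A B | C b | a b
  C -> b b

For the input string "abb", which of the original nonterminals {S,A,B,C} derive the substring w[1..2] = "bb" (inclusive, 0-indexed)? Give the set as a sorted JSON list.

CNF form of G:
  S -> T0 A | T0 C | T1 B | T1 T0 | a
  A -> T0 S | T0 T0
  B -> A B | C T1 | T0 T1
  C -> T1 T1
  T0 -> a
  T1 -> b

CYK fill (cells [i..j] with 1 ≤ i ≤ j ≤ 2 only):
  [1..1]={T1}  "b"  orig:{}
  [2..2]={T1}  "b"  orig:{}
  [1..2]={C}  "bb"

Original NTs in T[1,2] deriving "bb": ["C"]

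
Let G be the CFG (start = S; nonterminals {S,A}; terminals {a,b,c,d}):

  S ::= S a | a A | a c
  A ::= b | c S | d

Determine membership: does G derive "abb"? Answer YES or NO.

Convert to CNF:
  S -> S T1 | T1 A | T1 T0
  A -> T0 S | b | d
  T0 -> c
  T1 -> a

CYK fill:
  T[0,0] 'a' = {T1}  orig:{}
  T[1,1] 'b' = {A}
  T[2,2] 'b' = {A}
  T[0,1] 'ab' = {S}
  T[1,2] 'bb' = ∅
  T[0,2] 'abb' = ∅

S ∉ T[0,2] ⇒ NO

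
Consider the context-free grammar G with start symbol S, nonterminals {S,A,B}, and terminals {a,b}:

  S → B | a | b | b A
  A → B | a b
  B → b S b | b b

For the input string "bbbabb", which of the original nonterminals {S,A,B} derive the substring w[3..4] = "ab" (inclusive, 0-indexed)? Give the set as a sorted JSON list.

CNF form of G:
  S -> T1 A | T1 T1 | T1 X4 | a | b
  A -> T0 T1 | T1 T1 | T1 X2
  B -> T1 T1 | T1 X3
  T0 -> a
  T1 -> b
  X2 -> S T1
  X3 -> S T1
  X4 -> S T1

Fill CYK table bottom-up (cells [i..j] with 3 ≤ i ≤ j ≤ 4 only):
  T[3,3] 'a' = {S,T0}  orig:{S}
  T[4,4] 'b' = {S,T1}  orig:{S}
  T[3,4] 'ab' = {A,X2,X3,X4}  orig:{A}

Original NTs in T[3,4] deriving "ab": ["A"]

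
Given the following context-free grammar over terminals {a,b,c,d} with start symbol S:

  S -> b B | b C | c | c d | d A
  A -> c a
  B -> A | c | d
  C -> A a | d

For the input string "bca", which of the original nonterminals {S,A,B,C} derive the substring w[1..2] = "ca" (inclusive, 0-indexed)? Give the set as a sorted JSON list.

CNF form of G:
  S -> T0 T3 | T2 B | T2 C | T3 A | c
  A -> T0 T1
  B -> T0 T1 | c | d
  C -> A T1 | d
  T0 -> c
  T1 -> a
  T2 -> b
  T3 -> d

Fill CYK table bottom-up (cells [i..j] with 1 ≤ i ≤ j ≤ 2 only):
  cell(1,1) c: {B,S,T0}  orig:{B,S}
  cell(2,2) a: {T1}  orig:{}
  cell(1,2) ca: {A,B}

Original NTs in T[1,2] deriving "ca": ["A", "B"]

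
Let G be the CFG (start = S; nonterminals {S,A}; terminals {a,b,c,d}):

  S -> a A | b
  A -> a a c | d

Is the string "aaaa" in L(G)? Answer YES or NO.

Convert to CNF:
  S -> T0 A | b
  A -> T0 X2 | d
  T0 -> a
  T1 -> c
  X2 -> T0 T1

CYK fill:
  [0..0]={T0}  "a"  orig:{}
  [1..1]={T0}  "a"  orig:{}
  [2..2]={T0}  "a"  orig:{}
  [3..3]={T0}  "a"  orig:{}
  [0..1]=∅  "aa"
  [1..2]=∅  "aa"
  [2..3]=∅  "aa"
  [0..2]=∅  "aaa"
  [1..3]=∅  "aaa"
  [0..3]=∅  "aaaa"

S ∉ T[0,3] ⇒ NO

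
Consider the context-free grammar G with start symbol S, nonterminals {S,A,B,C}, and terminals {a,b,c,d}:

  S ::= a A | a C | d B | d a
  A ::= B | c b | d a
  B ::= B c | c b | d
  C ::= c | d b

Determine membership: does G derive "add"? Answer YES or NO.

CNF form of G:
  S -> T2 B | T2 T3 | T3 A | T3 C
  A -> B T0 | T0 T1 | T2 T3 | d
  B -> B T0 | T0 T1 | d
  C -> T2 T1 | c
  T0 -> c
  T1 -> b
  T2 -> d
  T3 -> a

CYK table (by increasing span):
  T[0,0] 'a' = {T3}  orig:{}
  T[1,1] 'd' = {A,B,T2}  orig:{A,B}
  T[2,2] 'd' = {A,B,T2}  orig:{A,B}
  T[0,1] 'ad' = {S}
  T[1,2] 'dd' = {S}
  T[0,2] 'add' = ∅

S ∉ T[0,2] ⇒ NO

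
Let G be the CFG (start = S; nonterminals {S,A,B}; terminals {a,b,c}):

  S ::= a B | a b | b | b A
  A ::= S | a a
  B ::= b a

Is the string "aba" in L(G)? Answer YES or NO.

CNF form of G:
  S -> T0 B | T0 T1 | T1 A | b
  A -> T0 B | T0 T0 | T0 T1 | T1 A | b
  B -> T1 T0
  T0 -> a
  T1 -> b

Fill CYK table bottom-up:
  cell(0,0) a: {T0}  orig:{}
  cell(1,1) b: {A,S,T1}  orig:{A,S}
  cell(2,2) a: {T0}  orig:{}
  cell(0,1) ab: {A,S}
  cell(1,2) ba: {B}
  cell(0,2) aba: {A,S}

S ∈ T[0,2] ⇒ YES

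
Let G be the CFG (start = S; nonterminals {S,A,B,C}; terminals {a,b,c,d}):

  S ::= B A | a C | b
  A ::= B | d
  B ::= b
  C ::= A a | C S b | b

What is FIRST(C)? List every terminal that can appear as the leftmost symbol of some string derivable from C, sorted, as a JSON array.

FIRST iteration:
iter 1:
  A via A→d: +{d}
  B via B→b: +{b}
  C via C→A a: +{d}
  C via C→b: +{b}
  S via S→B A: +{b}
  S via S→a C: +{a}
  S: {a,b}  A: {d}  B: {b}  C: {b,d}
iter 2:
  A via A→B: +{b}
  S: {a,b}  A: {b,d}  B: {b}  C: {b,d}
iter 3: (stable)
  S: {a,b}  A: {b,d}  B: {b}  C: {b,d}

FIRST(C) = ["b", "d"]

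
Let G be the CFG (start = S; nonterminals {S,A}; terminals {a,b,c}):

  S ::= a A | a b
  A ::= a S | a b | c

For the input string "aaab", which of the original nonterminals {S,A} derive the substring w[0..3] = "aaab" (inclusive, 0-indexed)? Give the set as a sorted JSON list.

CNF form of G:
  S -> T0 A | T0 T1
  A -> T0 S | T0 T1 | c
  T0 -> a
  T1 -> b

CYK fill — only the sub-triangle for w[0..3]:
  T[0,0] 'a' = {T0}  orig:{}
  T[1,1] 'a' = {T0}  orig:{}
  T[2,2] 'a' = {T0}  orig:{}
  T[3,3] 'b' = {T1}  orig:{}
  T[0,1] 'aa' = ∅
  T[1,2] 'aa' = ∅
  T[2,3] 'ab' = {A,S}
  T[0,2] 'aaa' = ∅
  T[1,3] 'aab' = {A,S}
  T[0,3] 'aaab' = {A,S}

Original NTs in T[0,3] deriving "aaab": ["A", "S"]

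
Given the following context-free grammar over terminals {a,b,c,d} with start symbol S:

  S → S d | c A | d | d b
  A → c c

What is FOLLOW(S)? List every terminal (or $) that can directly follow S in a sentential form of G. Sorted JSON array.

Compute FIRST by fixpoint:
iter 1:
  A via A→c c: +{c}
  S via S→c A: +{c}
  S via S→d: +{d}
  FIRST(S)={c,d}  FIRST(A)={c}
iter 2: — fixpoint
  FIRST(S)={c,d}  FIRST(A)={c}

Compute FOLLOW by fixpoint:
FOLLOW(S) := {$}
pass 1:
  S→S d: FOLLOW(S) ⊇ FIRST(d) = {d}; new: +{d}
  S→c A: FOLLOW(A) ⊇ FOLLOW(S) ⊇ {$,d}; new: +{$,d}
  FOLLOW[S]={$,d}  FOLLOW[A]={$,d}
pass 2: done
  FOLLOW[S]={$,d}  FOLLOW[A]={$,d}

FOLLOW(S) = ["$", "d"]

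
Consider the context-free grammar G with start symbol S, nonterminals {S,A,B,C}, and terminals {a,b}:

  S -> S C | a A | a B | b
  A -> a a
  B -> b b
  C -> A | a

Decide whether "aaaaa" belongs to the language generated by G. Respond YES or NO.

CNF form of G:
  S -> S C | T0 A | T0 B | b
  A -> T0 T0
  B -> T1 T1
  C -> T0 T0 | a
  T0 -> a
  T1 -> b

Fill CYK table bottom-up:
  cell(0,0) a: {C,T0}  orig:{C}
  cell(1,1) a: {C,T0}  orig:{C}
  cell(2,2) a: {C,T0}  orig:{C}
  cell(3,3) a: {C,T0}  orig:{C}
  cell(4,4) a: {C,T0}  orig:{C}
  cell(0,1) aa: {A,C}
  cell(1,2) aa: {A,C}
  cell(2,3) aa: {A,C}
  cell(3,4) aa: {A,C}
  cell(0,2) aaa: {S}
  cell(1,3) aaa: {S}
  cell(2,4) aaa: {S}
  cell(0,3) aaaa: {S}
  cell(1,4) aaaa: {S}
  cell(0,4) aaaaa: {S}

S ∈ T[0,4] ⇒ YES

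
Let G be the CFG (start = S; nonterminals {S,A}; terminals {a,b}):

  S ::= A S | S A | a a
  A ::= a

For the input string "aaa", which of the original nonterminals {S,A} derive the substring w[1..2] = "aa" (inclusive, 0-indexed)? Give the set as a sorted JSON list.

CNF form of G:
  S -> A S | S A | T0 T0
  A -> a
  T0 -> a

Fill CYK table bottom-up (cells [i..j] with 1 ≤ i ≤ j ≤ 2 only):
  cell(1,1) a: {A,T0}  orig:{A}
  cell(2,2) a: {A,T0}  orig:{A}
  cell(1,2) aa: {S}

Original NTs in T[1,2] deriving "aa": ["S"]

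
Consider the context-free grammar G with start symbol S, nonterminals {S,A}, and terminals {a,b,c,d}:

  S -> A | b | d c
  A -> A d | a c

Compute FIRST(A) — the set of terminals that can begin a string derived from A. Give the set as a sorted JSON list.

FIRST iteration:
pass 1:
  A via A→a c: +{a}
  S via S→A: +{a}
  S via S→b: +{b}
  S via S→d c: +{d}
  FIRST[S]={a,b,d}  FIRST[A]={a}
pass 2: (no change)
  FIRST[S]={a,b,d}  FIRST[A]={a}

FIRST(A) = ["a"]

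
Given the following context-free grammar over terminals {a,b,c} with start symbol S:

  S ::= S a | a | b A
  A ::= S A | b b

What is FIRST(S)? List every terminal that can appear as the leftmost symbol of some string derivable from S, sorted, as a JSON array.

FIRST sets, iterate to fixpoint:
iter 1:
  A via A→b b: +{b}
  S via S→a: +{a}
  S via S→b A: +{b}
  S: {a,b}  A: {b}
iter 2:
  A via A→S A: +{a}
  S: {a,b}  A: {a,b}
iter 3: — fixpoint
  S: {a,b}  A: {a,b}

FIRST(S) = ["a", "b"]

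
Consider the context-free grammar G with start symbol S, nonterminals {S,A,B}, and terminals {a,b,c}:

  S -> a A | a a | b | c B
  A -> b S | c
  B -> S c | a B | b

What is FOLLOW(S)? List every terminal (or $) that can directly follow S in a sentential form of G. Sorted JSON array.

Compute FIRST by fixpoint:
[1]
  A via A→b S: +{b}
  A via A→c: +{c}
  B via B→a B: +{a}
  B via B→b: +{b}
  S via S→a A: +{a}
  S via S→b: +{b}
  S via S→c B: +{c}
  FIRST(S)={a,b,c}  FIRST(A)={b,c}  FIRST(B)={a,b}
[2]
  B via B→S c: +{c}
  FIRST(S)={a,b,c}  FIRST(A)={b,c}  FIRST(B)={a,b,c}
[3] done
  FIRST(S)={a,b,c}  FIRST(A)={b,c}  FIRST(B)={a,b,c}

Compute FOLLOW by fixpoint:
FOLLOW(S) := {$}
pass 1:
  B→S c: FOLLOW(S) ⊇ FIRST(c) = {c}; new: +{c}
  S→a A: FOLLOW(A) ⊇ FOLLOW(S) ⊇ {$,c}; new: +{$,c}
  S→c B: FOLLOW(B) ⊇ FOLLOW(S) ⊇ {$,c}; new: +{$,c}
  FOLLOW[S]={$,c}  FOLLOW[A]={$,c}  FOLLOW[B]={$,c}
pass 2: — fixpoint
  FOLLOW[S]={$,c}  FOLLOW[A]={$,c}  FOLLOW[B]={$,c}

FOLLOW(S) = ["$", "c"]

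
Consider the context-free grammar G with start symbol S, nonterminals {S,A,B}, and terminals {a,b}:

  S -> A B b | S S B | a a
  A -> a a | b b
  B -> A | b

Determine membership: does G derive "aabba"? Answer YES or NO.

Convert to CNF:
  S -> A X2 | S X3 | T0 T0
  A -> T0 T0 | T1 T1
  B -> T0 T0 | T1 T1 | b
  T0 -> a
  T1 -> b
  X2 -> B T1
  X3 -> S B

CYK table (by increasing span):
  [0..0]={T0}  "a"  orig:{}
  [1..1]={T0}  "a"  orig:{}
  [2..2]={B,T1}  "b"  orig:{B}
  [3..3]={B,T1}  "b"  orig:{B}
  [4..4]={T0}  "a"  orig:{}
  [0..1]={A,B,S}  "aa"
  [1..2]=∅  "ab"
  [2..3]={A,B,X2}  "bb"  orig:{A,B}
  [3..4]=∅  "ba"
  [0..2]={X2,X3}  "aab"  orig:{}
  [1..3]=∅  "abb"
  [2..4]=∅  "bba"
  [0..3]={S,X3}  "aabb"  orig:{S}
  [1..4]=∅  "abba"
  [0..4]=∅  "aabba"

S ∉ T[0,4] ⇒ NO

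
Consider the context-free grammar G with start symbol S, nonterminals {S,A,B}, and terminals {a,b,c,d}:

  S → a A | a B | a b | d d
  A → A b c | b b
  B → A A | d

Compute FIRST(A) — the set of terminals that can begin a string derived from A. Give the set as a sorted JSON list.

FIRST sets, iterate to fixpoint:
round 1:
  A via A→b b: +{b}
  B via B→A A: +{b}
  B via B→d: +{d}
  S via S→a A: +{a}
  S via S→d d: +{d}
  FIRST(S)={a,d}  FIRST(A)={b}  FIRST(B)={b,d}
round 2: (no change)
  FIRST(S)={a,d}  FIRST(A)={b}  FIRST(B)={b,d}

FIRST(A) = ["b"]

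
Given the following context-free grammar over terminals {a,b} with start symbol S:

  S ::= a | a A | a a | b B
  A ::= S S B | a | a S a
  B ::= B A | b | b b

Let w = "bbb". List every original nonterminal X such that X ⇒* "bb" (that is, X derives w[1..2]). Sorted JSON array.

CNF form of G:
  S -> T0 A | T0 T0 | T1 B | a
  A -> S X2 | T0 X3 | a
  B -> B A | T1 T1 | b
  T0 -> a
  T1 -> b
  X2 -> S B
  X3 -> S T0

CYK fill, restricted to cells inside w[1..2]:
  T[1,1] 'b' = {B,T1}  orig:{B}
  T[2,2] 'b' = {B,T1}  orig:{B}
  T[1,2] 'bb' = {B,S}

Original NTs in T[1,2] deriving "bb": ["B", "S"]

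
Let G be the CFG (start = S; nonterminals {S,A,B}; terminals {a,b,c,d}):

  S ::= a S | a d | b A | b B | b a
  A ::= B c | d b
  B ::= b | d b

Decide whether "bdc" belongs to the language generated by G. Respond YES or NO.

CNF form of G:
  S -> T2 A | T2 B | T2 T3 | T3 S | T3 T1
  A -> B T0 | T1 T2
  B -> T1 T2 | b
  T0 -> c
  T1 -> d
  T2 -> b
  T3 -> a

CYK fill:
  [0..0]={B,T2}  "b"  orig:{B}
  [1..1]={T1}  "d"  orig:{}
  [2..2]={T0}  "c"  orig:{}
  [0..1]=∅  "bd"
  [1..2]=∅  "dc"
  [0..2]=∅  "bdc"

S ∉ T[0,2] ⇒ NO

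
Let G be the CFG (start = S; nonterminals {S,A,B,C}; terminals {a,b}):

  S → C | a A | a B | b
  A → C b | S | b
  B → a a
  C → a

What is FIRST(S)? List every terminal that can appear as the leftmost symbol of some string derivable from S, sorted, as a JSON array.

Compute FIRST by fixpoint:
iter 1:
  A via A→b: +{b}
  B via B→a a: +{a}
  C via C→a: +{a}
  S via S→C: +{a}
  S via S→b: +{b}
  FIRST[S]={a,b}  FIRST[A]={b}  FIRST[B]={a}  FIRST[C]={a}
iter 2:
  A via A→C b: +{a}
  FIRST[S]={a,b}  FIRST[A]={a,b}  FIRST[B]={a}  FIRST[C]={a}
iter 3: — fixpoint
  FIRST[S]={a,b}  FIRST[A]={a,b}  FIRST[B]={a}  FIRST[C]={a}

FIRST(S) = ["a", "b"]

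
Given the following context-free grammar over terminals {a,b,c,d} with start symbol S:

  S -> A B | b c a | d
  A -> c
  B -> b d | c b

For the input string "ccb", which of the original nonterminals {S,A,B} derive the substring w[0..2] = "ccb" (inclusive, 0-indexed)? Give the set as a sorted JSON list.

CNF form of G:
  S -> A B | T0 X4 | d
  A -> c
  B -> T0 T1 | T2 T0
  T0 -> b
  T1 -> d
  T2 -> c
  T3 -> a
  X4 -> T2 T3

Fill CYK table bottom-up (cells [i..j] with 0 ≤ i ≤ j ≤ 2 only):
  cell(0,0) c: {A,T2}  orig:{A}
  cell(1,1) c: {A,T2}  orig:{A}
  cell(2,2) b: {T0}  orig:{}
  cell(0,1) cc: ∅
  cell(1,2) cb: {B}
  cell(0,2) ccb: {S}

Original NTs in T[0,2] deriving "ccb": ["S"]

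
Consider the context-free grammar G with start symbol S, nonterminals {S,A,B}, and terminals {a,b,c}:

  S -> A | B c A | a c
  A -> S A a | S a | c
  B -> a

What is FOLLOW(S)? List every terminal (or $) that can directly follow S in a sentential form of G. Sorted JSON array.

FIRST sets, iterate to fixpoint:
[1]
  A via A→c: +{c}
  B via B→a: +{a}
  S via S→A: +{c}
  S via S→B c A: +{a}
  FIRST[S]={a,c}  FIRST[A]={c}  FIRST[B]={a}
[2]
  A via A→S A a: +{a}
  FIRST[S]={a,c}  FIRST[A]={a,c}  FIRST[B]={a}
[3] (stable)
  FIRST[S]={a,c}  FIRST[A]={a,c}  FIRST[B]={a}

Compute FOLLOW by fixpoint:
initialize: $ ∈ FOLLOW(S)
[1]
  A→S A a: FOLLOW(S) ⊇ FIRST(A) = {a,c}; new: +{a,c}
  A→S A a: FOLLOW(A) ⊇ FIRST(a) = {a}; new: +{a}
  S→A: FOLLOW(A) ⊇ FOLLOW(S) ⊇ {$,a,c}; new: +{$,c}
  S→B c A: FOLLOW(B) ⊇ FIRST(c) = {c}; new: +{c}
  FOLLOW(S)={$,a,c}  FOLLOW(A)={$,a,c}  FOLLOW(B)={c}
[2] done
  FOLLOW(S)={$,a,c}  FOLLOW(A)={$,a,c}  FOLLOW(B)={c}

FOLLOW(S) = ["$", "a", "c"]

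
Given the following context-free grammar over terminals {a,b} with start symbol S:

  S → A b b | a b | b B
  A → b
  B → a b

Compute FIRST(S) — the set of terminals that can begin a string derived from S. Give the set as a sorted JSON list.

Compute FIRST by fixpoint:
round 1:
  A via A→b: +{b}
  B via B→a b: +{a}
  S via S→A b b: +{b}
  S via S→a b: +{a}
  FIRST(S)={a,b}  FIRST(A)={b}  FIRST(B)={a}
round 2: — fixpoint
  FIRST(S)={a,b}  FIRST(A)={b}  FIRST(B)={a}

FIRST(S) = ["a", "b"]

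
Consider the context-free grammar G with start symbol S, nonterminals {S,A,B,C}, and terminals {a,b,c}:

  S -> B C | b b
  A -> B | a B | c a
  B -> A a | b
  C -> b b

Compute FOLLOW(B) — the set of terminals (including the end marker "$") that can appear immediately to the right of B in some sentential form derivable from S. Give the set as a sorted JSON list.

Compute FIRST by fixpoint:
[1]
  A via A→a B: +{a}
  A via A→c a: +{c}
  B via B→A a: +{a,c}
  B via B→b: +{b}
  C via C→b b: +{b}
  S via S→B C: +{a,b,c}
  S: {a,b,c}  A: {a,c}  B: {a,b,c}  C: {b}
[2]
  A via A→B: +{b}
  S: {a,b,c}  A: {a,b,c}  B: {a,b,c}  C: {b}
[3] (no change)
  S: {a,b,c}  A: {a,b,c}  B: {a,b,c}  C: {b}

FOLLOW iteration:
seed FOLLOW(S) with $
round 1:
  B→A a: FOLLOW(A) ⊇ FIRST(a) = {a}; new: +{a}
  S→B C: FOLLOW(B) ⊇ FIRST(C) = {b}; new: +{b}
  S→B C: FOLLOW(C) ⊇ FOLLOW(S) ⊇ {$}; new: +{$}
  S: {$}  A: {a}  B: {b}  C: {$}
round 2:
  A→B: FOLLOW(B) ⊇ FOLLOW(A) ⊇ {a}; new: +{a}
  S: {$}  A: {a}  B: {a,b}  C: {$}
round 3: done
  S: {$}  A: {a}  B: {a,b}  C: {$}

FOLLOW(B) = ["a", "b"]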